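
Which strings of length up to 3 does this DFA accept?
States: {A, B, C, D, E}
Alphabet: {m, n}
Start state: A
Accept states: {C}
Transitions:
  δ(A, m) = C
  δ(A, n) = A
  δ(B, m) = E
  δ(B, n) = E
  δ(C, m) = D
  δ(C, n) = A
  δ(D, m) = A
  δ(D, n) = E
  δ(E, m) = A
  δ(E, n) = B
m, nm, mnm, nnm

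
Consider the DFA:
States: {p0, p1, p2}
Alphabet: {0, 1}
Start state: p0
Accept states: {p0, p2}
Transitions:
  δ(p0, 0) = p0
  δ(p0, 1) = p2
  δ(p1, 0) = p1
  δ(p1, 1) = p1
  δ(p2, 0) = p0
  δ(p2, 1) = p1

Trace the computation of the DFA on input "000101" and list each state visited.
read '0': p0 → p0
  read '0': p0 → p0
  read '0': p0 → p0
  read '1': p0 → p2
  read '0': p2 → p0
  read '1': p0 → p2
p0 -> p0 -> p0 -> p0 -> p2 -> p0 -> p2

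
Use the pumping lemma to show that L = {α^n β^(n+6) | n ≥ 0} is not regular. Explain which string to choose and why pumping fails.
Assume L is regular with pumping length p. Idea: pumping the α-block breaks the fixed offset of 6.
Choose s = α^p β^(p+6) ∈ L. By the pumping lemma, s = xyz with |xy| ≤ p, |y| > 0, so y = α^k with k ≥ 1. Then xy²z = α^(p+k) β^(p+6). For this to be in L we would need p+6 = (p+k)+6, i.e. k = 0, contradicting k ≥ 1. So xy²z ∉ L.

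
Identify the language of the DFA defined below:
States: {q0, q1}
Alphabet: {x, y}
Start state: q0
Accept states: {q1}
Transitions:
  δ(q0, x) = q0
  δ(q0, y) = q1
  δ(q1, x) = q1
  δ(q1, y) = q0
Testing a few strings:
  'xxy' → accept
  'xxx' → reject
  'xx' → reject
  'xy' → accept
State roles: q0=even number of y's so far; q1=odd number of y's so far
All strings over {x,y} with an odd number of y's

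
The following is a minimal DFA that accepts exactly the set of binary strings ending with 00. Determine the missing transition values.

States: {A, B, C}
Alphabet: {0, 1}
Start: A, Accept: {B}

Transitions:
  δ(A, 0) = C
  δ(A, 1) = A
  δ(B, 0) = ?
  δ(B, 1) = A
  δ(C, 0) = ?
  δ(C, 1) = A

From the language and accept set, identify what each state tracks — A: last symbol not 0; B: two trailing 0's; C: one trailing 0.
Each missing δ(q, a) is the state matching the new tracked value after reading a.
δ(B, 0) = B; δ(C, 0) = B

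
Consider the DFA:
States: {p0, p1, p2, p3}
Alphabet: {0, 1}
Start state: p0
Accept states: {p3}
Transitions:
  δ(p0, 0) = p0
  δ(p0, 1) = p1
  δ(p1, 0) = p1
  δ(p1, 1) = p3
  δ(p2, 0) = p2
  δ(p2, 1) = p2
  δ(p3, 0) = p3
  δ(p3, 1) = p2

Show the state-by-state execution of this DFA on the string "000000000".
read '0': p0 → p0
  read '0': p0 → p0
  read '0': p0 → p0
  read '0': p0 → p0
  read '0': p0 → p0
  read '0': p0 → p0
  read '0': p0 → p0
  read '0': p0 → p0
  read '0': p0 → p0
p0 -> p0 -> p0 -> p0 -> p0 -> p0 -> p0 -> p0 -> p0 -> p0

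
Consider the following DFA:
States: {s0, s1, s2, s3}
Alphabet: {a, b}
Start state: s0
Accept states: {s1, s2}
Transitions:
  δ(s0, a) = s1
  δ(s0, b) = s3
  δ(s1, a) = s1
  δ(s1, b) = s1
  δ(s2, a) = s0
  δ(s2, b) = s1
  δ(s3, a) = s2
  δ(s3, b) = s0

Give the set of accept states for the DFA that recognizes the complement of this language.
Complement accept states = All states \ Original accept states
= {s0, s1, s2, s3} \ {s1, s2}
{s0, s3}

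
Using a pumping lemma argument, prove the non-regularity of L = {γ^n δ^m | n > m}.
Assume L is regular with pumping length p. Idea: pumping down the γ-block drops the γ-count to at most the δ-count.
Choose s = γ^(p+1) δ^p ∈ L (|s| = 2p+1 ≥ p). By the pumping lemma, s = xyz with |xy| ≤ p, |y| > 0, so y = γ^k with k ≥ 1. Take i = 0: xz = γ^(p+1−k) δ^p. Since k ≥ 1, p+1−k ≤ p, so the number of γ's is no longer strictly greater than the number of δ's, hence xz ∉ L.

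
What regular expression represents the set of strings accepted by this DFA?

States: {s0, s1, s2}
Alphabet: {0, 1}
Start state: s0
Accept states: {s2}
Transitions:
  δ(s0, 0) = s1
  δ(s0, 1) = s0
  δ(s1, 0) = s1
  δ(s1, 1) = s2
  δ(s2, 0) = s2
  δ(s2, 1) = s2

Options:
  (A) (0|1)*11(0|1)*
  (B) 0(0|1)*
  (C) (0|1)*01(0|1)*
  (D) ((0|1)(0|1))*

Check each option against the DFA on short strings; one disagreement eliminates an option:
  (A) (0|1)*11(0|1)*: on '01' the DFA goes s0 → s1 → s2 and accepts (s2 ∈ Accept), but the regex does not match it → eliminate
  (B) 0(0|1)*: on '0' the DFA goes s0 → s1 and rejects (s1 ∉ Accept), but the regex matches it → eliminate
  (C) (0|1)*01(0|1)*: agrees with the DFA on every string of length ≤ 6
  (D) ((0|1)(0|1))*: on ε the DFA stays in s0 and rejects (s0 ∉ Accept), but the regex matches it → eliminate
Only (C) is consistent with the DFA.
(C) (0|1)*01(0|1)*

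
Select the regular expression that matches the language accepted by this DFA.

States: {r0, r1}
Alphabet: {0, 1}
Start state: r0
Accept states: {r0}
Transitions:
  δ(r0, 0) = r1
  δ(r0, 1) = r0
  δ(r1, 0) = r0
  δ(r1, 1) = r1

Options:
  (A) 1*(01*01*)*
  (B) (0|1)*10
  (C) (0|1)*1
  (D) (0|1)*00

Check each option against the DFA on short strings; one disagreement eliminates an option:
  (A) 1*(01*01*)*: agrees with the DFA on every string of length ≤ 6
  (B) (0|1)*10: on ε the DFA stays in r0 and accepts (r0 ∈ Accept), but the regex does not match it → eliminate
  (C) (0|1)*1: on ε the DFA stays in r0 and accepts (r0 ∈ Accept), but the regex does not match it → eliminate
  (D) (0|1)*00: on ε the DFA stays in r0 and accepts (r0 ∈ Accept), but the regex does not match it → eliminate
Only (A) is consistent with the DFA.
(A) 1*(01*01*)*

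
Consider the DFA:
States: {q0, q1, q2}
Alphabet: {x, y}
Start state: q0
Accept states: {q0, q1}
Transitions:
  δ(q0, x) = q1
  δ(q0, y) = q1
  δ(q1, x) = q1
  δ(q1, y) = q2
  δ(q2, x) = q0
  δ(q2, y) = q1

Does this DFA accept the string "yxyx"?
Processing string "yxyx":
  q0 --y--> q1
  q1 --x--> q1
  q1 --y--> q2
  q2 --x--> q0
Final state: q0
Accept states: {q0, q1}
Yes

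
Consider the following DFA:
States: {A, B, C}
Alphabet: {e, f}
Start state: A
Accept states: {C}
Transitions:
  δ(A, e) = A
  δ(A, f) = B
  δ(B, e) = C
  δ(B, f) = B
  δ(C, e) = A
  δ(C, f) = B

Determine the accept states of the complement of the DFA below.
Complement accept states = All states \ Original accept states
= {A, B, C} \ {C}
{A, B}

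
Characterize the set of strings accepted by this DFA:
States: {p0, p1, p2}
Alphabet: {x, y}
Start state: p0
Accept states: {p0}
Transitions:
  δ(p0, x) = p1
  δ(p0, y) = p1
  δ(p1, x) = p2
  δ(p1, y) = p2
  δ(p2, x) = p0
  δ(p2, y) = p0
Testing a few strings:
  'yxx' → accept
  'yx' → reject
  'yy' → reject
  'yxy' → accept
State roles: p0=length ≡ 0 (mod 3); p1=length ≡ 1 (mod 3); p2=length ≡ 2 (mod 3)
All strings over {x,y} whose length is a multiple of 3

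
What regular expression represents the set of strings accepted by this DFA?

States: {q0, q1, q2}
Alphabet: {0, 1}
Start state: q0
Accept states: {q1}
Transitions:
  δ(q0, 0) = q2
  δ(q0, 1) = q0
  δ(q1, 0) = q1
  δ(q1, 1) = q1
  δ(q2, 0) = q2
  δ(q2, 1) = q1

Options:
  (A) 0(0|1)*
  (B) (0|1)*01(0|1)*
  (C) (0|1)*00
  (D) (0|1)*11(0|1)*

Check each option against the DFA on short strings; one disagreement eliminates an option:
  (A) 0(0|1)*: on '0' the DFA goes q0 → q2 and rejects (q2 ∉ Accept), but the regex matches it → eliminate
  (B) (0|1)*01(0|1)*: agrees with the DFA on every string of length ≤ 6
  (C) (0|1)*00: on '00' the DFA goes q0 → q2 → q2 and rejects (q2 ∉ Accept), but the regex matches it → eliminate
  (D) (0|1)*11(0|1)*: on '01' the DFA goes q0 → q2 → q1 and accepts (q1 ∈ Accept), but the regex does not match it → eliminate
Only (B) is consistent with the DFA.
(B) (0|1)*01(0|1)*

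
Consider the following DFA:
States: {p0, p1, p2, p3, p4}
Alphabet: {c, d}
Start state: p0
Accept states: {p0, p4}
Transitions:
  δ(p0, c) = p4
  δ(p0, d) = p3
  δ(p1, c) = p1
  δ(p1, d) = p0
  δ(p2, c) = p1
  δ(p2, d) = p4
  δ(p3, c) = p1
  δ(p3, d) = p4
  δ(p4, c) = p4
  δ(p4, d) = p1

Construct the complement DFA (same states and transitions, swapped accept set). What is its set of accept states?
Complement accept states = All states \ Original accept states
= {p0, p1, p2, p3, p4} \ {p0, p4}
{p1, p2, p3}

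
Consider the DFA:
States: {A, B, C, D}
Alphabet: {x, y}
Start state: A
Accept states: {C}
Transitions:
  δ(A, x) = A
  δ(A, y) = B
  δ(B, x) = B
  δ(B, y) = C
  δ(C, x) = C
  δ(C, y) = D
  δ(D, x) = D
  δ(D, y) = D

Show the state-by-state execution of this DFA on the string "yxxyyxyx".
read 'y': A → B
  read 'x': B → B
  read 'x': B → B
  read 'y': B → C
  read 'y': C → D
  read 'x': D → D
  read 'y': D → D
  read 'x': D → D
A -> B -> B -> B -> C -> D -> D -> D -> D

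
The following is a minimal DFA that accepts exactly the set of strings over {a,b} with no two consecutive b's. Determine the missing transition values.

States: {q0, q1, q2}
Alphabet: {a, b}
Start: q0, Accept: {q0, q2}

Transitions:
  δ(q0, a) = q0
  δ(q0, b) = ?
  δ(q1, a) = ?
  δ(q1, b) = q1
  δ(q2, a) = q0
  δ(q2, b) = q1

From the language and accept set, identify what each state tracks — q0: last symbol not b (ok); q1: saw bb (dead); q2: last symbol b (ok).
Each missing δ(q, a) is the state matching the new tracked value after reading a.
δ(q0, b) = q2; δ(q1, a) = q1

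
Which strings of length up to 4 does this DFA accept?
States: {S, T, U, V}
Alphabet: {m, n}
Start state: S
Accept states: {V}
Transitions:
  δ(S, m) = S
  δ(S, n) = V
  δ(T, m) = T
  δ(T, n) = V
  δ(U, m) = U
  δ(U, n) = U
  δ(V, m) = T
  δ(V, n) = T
n, mn, mmn, nmn, nnn, mmmn, mnmn, mnnn, nmmn, nnmn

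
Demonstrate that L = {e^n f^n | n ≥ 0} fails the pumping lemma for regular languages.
Assume L is regular with pumping length p. Idea: pumping the e-block changes the count balance.
Choose s = e^p f^p (length 2p ≥ p). By the pumping lemma, s = xyz with |xy| ≤ p, |y| > 0. So y = e^k for some k > 0 (since xy is entirely within the e's). Pumping gives xy²z = e^(p+k) f^p, which is not in L since p+k ≠ p.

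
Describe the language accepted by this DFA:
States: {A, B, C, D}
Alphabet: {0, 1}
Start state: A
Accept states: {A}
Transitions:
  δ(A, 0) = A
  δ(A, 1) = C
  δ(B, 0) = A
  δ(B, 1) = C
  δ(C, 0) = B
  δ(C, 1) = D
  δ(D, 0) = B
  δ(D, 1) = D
Testing a few strings:
  '010' → reject
  '0' → accept
  '11' → reject
  '1' → reject
State roles: A=value ≡ 0 (mod 4); B=value ≡ 2 (mod 4); C=value ≡ 1 (mod 4); D=value ≡ 3 (mod 4)
All binary strings representing a multiple of 4 (read in base 2; leading zeros allowed and ε counts as 0)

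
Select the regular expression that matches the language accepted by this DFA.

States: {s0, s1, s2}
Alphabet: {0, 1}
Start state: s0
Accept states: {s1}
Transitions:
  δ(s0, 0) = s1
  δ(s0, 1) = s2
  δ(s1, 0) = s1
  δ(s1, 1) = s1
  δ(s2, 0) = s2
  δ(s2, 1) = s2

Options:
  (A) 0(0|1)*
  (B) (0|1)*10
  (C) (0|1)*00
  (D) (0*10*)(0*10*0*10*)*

Check each option against the DFA on short strings; one disagreement eliminates an option:
  (A) 0(0|1)*: agrees with the DFA on every string of length ≤ 6
  (B) (0|1)*10: on '0' the DFA goes s0 → s1 and accepts (s1 ∈ Accept), but the regex does not match it → eliminate
  (C) (0|1)*00: on '0' the DFA goes s0 → s1 and accepts (s1 ∈ Accept), but the regex does not match it → eliminate
  (D) (0*10*)(0*10*0*10*)*: on '0' the DFA goes s0 → s1 and accepts (s1 ∈ Accept), but the regex does not match it → eliminate
Only (A) is consistent with the DFA.
(A) 0(0|1)*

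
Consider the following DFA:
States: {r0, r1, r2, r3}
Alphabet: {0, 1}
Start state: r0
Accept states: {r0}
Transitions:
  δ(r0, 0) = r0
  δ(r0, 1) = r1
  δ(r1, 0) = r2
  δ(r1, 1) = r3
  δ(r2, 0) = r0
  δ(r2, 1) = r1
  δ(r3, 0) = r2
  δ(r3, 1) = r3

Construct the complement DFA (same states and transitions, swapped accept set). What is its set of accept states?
Complement accept states = All states \ Original accept states
= {r0, r1, r2, r3} \ {r0}
{r1, r2, r3}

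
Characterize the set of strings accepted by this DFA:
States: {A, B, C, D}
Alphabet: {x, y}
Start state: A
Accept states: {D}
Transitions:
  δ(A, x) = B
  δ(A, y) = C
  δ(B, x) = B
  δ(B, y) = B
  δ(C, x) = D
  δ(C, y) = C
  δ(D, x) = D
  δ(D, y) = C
Testing a few strings:
  'xy' → reject
  'yxyx' → accept
  'yyy' → reject
  'y' → reject
State roles: A=no input read; B=started with x (dead); C=started with y, last symbol y; D=started with y, last symbol x
All strings over {x,y} that start with y and end with x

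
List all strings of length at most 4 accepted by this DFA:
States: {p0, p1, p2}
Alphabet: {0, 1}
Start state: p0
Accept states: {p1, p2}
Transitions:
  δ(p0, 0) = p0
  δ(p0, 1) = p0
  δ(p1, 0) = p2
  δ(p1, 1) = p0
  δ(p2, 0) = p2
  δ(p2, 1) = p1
None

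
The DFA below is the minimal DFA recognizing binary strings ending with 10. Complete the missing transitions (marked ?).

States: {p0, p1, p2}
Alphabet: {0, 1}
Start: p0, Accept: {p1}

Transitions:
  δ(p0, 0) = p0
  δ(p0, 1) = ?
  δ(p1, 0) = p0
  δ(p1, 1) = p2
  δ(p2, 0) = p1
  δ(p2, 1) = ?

From the language and accept set, identify what each state tracks — p0: no suffix match; p1: suffix is 10; p2: one trailing 1.
Each missing δ(q, a) is the state matching the new tracked value after reading a.
δ(p0, 1) = p2; δ(p2, 1) = p2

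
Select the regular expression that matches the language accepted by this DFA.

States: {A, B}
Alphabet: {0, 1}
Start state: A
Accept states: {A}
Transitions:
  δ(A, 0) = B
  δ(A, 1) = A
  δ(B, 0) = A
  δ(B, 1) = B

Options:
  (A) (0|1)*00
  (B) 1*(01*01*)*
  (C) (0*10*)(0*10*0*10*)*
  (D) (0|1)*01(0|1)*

Check each option against the DFA on short strings; one disagreement eliminates an option:
  (A) (0|1)*00: on ε the DFA stays in A and accepts (A ∈ Accept), but the regex does not match it → eliminate
  (B) 1*(01*01*)*: agrees with the DFA on every string of length ≤ 6
  (C) (0*10*)(0*10*0*10*)*: on ε the DFA stays in A and accepts (A ∈ Accept), but the regex does not match it → eliminate
  (D) (0|1)*01(0|1)*: on ε the DFA stays in A and accepts (A ∈ Accept), but the regex does not match it → eliminate
Only (B) is consistent with the DFA.
(B) 1*(01*01*)*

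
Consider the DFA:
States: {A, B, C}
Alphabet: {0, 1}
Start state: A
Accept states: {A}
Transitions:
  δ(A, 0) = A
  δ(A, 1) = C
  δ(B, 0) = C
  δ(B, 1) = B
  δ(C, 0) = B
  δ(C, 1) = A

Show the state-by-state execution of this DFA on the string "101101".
read '1': A → C
  read '0': C → B
  read '1': B → B
  read '1': B → B
  read '0': B → C
  read '1': C → A
A -> C -> B -> B -> B -> C -> A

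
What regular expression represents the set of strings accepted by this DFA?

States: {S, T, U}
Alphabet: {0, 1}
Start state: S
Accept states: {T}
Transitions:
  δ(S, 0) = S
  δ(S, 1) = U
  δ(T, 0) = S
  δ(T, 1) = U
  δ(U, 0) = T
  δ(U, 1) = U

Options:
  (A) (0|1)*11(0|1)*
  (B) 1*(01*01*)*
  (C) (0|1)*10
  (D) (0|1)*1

Check each option against the DFA on short strings; one disagreement eliminates an option:
  (A) (0|1)*11(0|1)*: on '10' the DFA goes S → U → T and accepts (T ∈ Accept), but the regex does not match it → eliminate
  (B) 1*(01*01*)*: on ε the DFA stays in S and rejects (S ∉ Accept), but the regex matches it → eliminate
  (C) (0|1)*10: agrees with the DFA on every string of length ≤ 6
  (D) (0|1)*1: on '1' the DFA goes S → U and rejects (U ∉ Accept), but the regex matches it → eliminate
Only (C) is consistent with the DFA.
(C) (0|1)*10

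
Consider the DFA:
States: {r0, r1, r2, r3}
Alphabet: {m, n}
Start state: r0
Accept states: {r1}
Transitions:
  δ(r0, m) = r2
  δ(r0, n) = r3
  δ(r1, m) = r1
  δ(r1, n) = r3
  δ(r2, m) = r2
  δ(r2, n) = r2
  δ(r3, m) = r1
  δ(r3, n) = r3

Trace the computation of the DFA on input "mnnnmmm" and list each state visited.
read 'm': r0 → r2
  read 'n': r2 → r2
  read 'n': r2 → r2
  read 'n': r2 → r2
  read 'm': r2 → r2
  read 'm': r2 → r2
  read 'm': r2 → r2
r0 -> r2 -> r2 -> r2 -> r2 -> r2 -> r2 -> r2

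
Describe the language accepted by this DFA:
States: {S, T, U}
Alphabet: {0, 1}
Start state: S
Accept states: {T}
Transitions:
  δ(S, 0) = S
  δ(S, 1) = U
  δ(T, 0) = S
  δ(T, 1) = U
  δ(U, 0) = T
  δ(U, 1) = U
Testing a few strings:
  '1101' → reject
  '111' → reject
  '1' → reject
  '1000' → reject
State roles: S=no suffix match; T=suffix is 10; U=one trailing 1
All binary strings ending with 10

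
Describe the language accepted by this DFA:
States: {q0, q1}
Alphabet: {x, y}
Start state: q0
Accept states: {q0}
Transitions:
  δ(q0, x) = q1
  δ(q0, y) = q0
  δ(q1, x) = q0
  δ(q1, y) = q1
Testing a few strings:
  'yxy' → reject
  'xx' → accept
  'xxx' → reject
  'x' → reject
State roles: q0=even number of x's so far; q1=odd number of x's so far
All strings over {x,y} with an even number of x's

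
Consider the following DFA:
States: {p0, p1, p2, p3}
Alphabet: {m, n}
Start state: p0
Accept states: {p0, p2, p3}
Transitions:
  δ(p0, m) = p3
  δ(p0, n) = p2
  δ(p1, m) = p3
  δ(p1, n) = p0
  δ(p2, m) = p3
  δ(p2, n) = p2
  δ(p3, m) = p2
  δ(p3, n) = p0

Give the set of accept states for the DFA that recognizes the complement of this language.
Complement accept states = All states \ Original accept states
= {p0, p1, p2, p3} \ {p0, p2, p3}
{p1}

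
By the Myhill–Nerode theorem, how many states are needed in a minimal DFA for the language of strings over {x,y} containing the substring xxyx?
By Myhill–Nerode, count the distinguishable equivalence classes: 5 classes — one per longest suffix of the input that is a prefix of 'xxyx' (lengths 0 through 3), plus an absorbing 'already seen xxyx' class.
5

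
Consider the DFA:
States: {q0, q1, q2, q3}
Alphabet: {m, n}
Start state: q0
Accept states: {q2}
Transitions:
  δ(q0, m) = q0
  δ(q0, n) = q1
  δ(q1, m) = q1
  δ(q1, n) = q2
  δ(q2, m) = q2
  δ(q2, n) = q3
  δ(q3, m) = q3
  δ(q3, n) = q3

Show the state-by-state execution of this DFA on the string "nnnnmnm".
read 'n': q0 → q1
  read 'n': q1 → q2
  read 'n': q2 → q3
  read 'n': q3 → q3
  read 'm': q3 → q3
  read 'n': q3 → q3
  read 'm': q3 → q3
q0 -> q1 -> q2 -> q3 -> q3 -> q3 -> q3 -> q3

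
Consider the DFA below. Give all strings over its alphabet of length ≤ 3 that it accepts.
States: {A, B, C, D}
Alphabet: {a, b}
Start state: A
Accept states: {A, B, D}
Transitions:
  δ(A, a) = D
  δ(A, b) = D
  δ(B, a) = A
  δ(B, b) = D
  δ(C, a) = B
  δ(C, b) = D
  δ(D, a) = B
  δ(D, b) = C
ε, a, b, aa, ba, aaa, aab, aba, abb, baa, bab, bba, bbb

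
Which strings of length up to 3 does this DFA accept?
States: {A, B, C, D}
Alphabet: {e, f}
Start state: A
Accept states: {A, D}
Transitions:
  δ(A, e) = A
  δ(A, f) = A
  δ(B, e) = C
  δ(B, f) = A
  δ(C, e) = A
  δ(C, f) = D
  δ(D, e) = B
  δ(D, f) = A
ε, e, f, ee, ef, fe, ff, eee, eef, efe, eff, fee, fef, ffe, fff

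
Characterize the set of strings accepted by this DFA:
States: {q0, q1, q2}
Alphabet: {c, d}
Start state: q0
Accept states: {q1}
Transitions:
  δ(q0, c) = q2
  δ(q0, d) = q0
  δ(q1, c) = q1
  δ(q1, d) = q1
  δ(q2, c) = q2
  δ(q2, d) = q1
Testing a few strings:
  'ccd' → accept
  'dc' → reject
  'dccc' → reject
  'ddc' → reject
State roles: q0=no c seen yet; q1=substring cd seen; q2=seen a c, waiting for d
All strings over {c,d} containing the substring cd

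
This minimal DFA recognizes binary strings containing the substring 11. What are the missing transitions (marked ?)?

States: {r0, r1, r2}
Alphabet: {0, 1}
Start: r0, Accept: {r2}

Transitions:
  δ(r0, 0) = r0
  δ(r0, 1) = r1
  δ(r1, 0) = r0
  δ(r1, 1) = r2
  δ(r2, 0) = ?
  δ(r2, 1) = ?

From the language and accept set, identify what each state tracks — r0: no progress toward 11; r1: one trailing 1; r2: substring 11 seen.
Each missing δ(q, a) is the state matching the new tracked value after reading a.
δ(r2, 0) = r2; δ(r2, 1) = r2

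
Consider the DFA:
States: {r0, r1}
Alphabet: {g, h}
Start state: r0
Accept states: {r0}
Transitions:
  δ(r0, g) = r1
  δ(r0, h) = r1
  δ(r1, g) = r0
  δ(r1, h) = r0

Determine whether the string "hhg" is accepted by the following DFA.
Processing string "hhg":
  r0 --h--> r1
  r1 --h--> r0
  r0 --g--> r1
Final state: r1
Accept states: {r0}
No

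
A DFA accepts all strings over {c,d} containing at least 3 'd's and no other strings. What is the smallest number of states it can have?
By Myhill–Nerode, count the distinguishable equivalence classes: 4 classes — having seen 0, 1, 2, or ≥3 copies of 'd'; any two classes i < j (j ≤ 3) are distinguished by the string d^(3−j), which takes class j to 3 copies (accepted) but leaves class i below 3 (rejected).
4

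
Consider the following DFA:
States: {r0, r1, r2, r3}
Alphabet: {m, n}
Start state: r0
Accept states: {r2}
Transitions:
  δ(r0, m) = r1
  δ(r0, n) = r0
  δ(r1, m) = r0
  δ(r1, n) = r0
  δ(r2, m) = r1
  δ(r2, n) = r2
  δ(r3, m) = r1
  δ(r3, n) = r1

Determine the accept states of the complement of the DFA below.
Complement accept states = All states \ Original accept states
= {r0, r1, r2, r3} \ {r2}
{r0, r1, r3}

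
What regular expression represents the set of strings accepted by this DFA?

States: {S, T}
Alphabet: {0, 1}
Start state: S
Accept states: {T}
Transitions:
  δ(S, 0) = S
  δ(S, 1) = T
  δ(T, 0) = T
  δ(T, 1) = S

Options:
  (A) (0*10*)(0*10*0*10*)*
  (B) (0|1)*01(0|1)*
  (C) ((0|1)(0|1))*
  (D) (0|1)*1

Check each option against the DFA on short strings; one disagreement eliminates an option:
  (A) (0*10*)(0*10*0*10*)*: agrees with the DFA on every string of length ≤ 6
  (B) (0|1)*01(0|1)*: on '1' the DFA goes S → T and accepts (T ∈ Accept), but the regex does not match it → eliminate
  (C) ((0|1)(0|1))*: on ε the DFA stays in S and rejects (S ∉ Accept), but the regex matches it → eliminate
  (D) (0|1)*1: on '10' the DFA goes S → T → T and accepts (T ∈ Accept), but the regex does not match it → eliminate
Only (A) is consistent with the DFA.
(A) (0*10*)(0*10*0*10*)*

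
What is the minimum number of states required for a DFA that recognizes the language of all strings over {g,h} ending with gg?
By Myhill–Nerode, count the distinguishable equivalence classes: 3 classes — one per longest suffix of the input that is a prefix of 'gg' (lengths 0 through 2); only the length-2 class is accepting.
3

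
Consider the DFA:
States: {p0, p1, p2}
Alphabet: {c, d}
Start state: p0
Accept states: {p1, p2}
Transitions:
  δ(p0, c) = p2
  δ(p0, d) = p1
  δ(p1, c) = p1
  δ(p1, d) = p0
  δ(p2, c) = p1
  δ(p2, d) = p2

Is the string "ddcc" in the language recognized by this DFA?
Processing string "ddcc":
  p0 --d--> p1
  p1 --d--> p0
  p0 --c--> p2
  p2 --c--> p1
Final state: p1
Accept states: {p1, p2}
Yes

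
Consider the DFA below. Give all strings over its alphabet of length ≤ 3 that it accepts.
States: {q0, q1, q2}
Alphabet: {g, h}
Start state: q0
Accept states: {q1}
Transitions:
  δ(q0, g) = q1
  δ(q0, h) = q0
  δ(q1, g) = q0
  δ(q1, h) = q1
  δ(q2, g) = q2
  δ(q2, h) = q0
g, gh, hg, ggg, ghh, hgh, hhg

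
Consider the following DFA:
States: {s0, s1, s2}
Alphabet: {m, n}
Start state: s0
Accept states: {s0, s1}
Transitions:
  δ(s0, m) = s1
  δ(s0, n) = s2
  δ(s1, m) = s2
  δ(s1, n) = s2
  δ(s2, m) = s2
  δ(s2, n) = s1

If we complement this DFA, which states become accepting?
Complement accept states = All states \ Original accept states
= {s0, s1, s2} \ {s0, s1}
{s2}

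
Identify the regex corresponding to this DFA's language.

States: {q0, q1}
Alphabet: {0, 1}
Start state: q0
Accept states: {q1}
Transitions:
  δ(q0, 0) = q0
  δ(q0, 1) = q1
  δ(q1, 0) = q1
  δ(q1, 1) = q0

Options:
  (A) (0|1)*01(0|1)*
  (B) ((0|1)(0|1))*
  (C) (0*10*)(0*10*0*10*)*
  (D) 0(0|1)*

Check each option against the DFA on short strings; one disagreement eliminates an option:
  (A) (0|1)*01(0|1)*: on '1' the DFA goes q0 → q1 and accepts (q1 ∈ Accept), but the regex does not match it → eliminate
  (B) ((0|1)(0|1))*: on ε the DFA stays in q0 and rejects (q0 ∉ Accept), but the regex matches it → eliminate
  (C) (0*10*)(0*10*0*10*)*: agrees with the DFA on every string of length ≤ 6
  (D) 0(0|1)*: on '0' the DFA goes q0 → q0 and rejects (q0 ∉ Accept), but the regex matches it → eliminate
Only (C) is consistent with the DFA.
(C) (0*10*)(0*10*0*10*)*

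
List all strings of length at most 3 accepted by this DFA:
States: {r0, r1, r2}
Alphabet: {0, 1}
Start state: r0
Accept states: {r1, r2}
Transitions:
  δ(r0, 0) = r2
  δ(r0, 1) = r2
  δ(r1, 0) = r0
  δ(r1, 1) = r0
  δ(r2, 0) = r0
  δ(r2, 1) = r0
0, 1, 000, 001, 010, 011, 100, 101, 110, 111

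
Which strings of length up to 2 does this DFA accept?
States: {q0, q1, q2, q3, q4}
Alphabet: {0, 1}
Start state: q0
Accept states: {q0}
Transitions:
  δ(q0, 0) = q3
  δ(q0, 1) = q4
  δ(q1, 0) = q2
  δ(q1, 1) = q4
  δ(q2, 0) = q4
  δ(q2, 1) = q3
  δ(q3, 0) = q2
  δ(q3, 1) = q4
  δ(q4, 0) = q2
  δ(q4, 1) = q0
ε, 11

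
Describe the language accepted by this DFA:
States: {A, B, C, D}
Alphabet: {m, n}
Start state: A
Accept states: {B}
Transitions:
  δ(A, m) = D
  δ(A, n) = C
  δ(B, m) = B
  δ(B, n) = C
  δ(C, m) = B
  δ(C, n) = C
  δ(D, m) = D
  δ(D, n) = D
Testing a few strings:
  'nnnn' → reject
  'mnnm' → reject
  'nn' → reject
  'nmnm' → accept
State roles: A=no input read; B=started with n, last symbol m; C=started with n, last symbol n; D=started with m (dead)
All strings over {m,n} that start with n and end with m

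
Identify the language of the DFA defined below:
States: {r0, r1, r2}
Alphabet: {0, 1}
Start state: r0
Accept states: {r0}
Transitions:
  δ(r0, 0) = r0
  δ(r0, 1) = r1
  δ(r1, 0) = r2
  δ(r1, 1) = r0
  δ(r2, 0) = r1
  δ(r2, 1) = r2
Testing a few strings:
  '1' → reject
  '0111' → reject
  '011' → accept
  '1000' → reject
State roles: r0=value ≡ 0 (mod 3); r1=value ≡ 1 (mod 3); r2=value ≡ 2 (mod 3)
All binary strings representing a multiple of 3 (read in base 2; leading zeros allowed and ε counts as 0)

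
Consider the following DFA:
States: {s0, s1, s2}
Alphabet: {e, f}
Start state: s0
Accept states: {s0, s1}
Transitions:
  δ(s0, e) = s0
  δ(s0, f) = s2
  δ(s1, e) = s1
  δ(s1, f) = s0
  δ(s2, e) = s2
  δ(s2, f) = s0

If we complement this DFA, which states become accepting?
Complement accept states = All states \ Original accept states
= {s0, s1, s2} \ {s0, s1}
{s2}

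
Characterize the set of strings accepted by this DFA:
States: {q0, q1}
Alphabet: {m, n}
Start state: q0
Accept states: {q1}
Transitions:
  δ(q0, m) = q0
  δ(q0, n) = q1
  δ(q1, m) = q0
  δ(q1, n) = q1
Testing a few strings:
  'mnm' → reject
  'n' → accept
  'nm' → reject
  'nmm' → reject
State roles: q0=last symbol not n; q1=last symbol is n
All strings over {m,n} ending with n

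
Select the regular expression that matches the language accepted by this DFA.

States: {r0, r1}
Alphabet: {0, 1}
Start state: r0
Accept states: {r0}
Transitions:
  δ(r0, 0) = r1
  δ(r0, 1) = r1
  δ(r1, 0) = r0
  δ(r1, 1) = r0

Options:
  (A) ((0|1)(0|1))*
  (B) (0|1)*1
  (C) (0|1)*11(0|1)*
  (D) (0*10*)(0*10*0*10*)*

Check each option against the DFA on short strings; one disagreement eliminates an option:
  (A) ((0|1)(0|1))*: agrees with the DFA on every string of length ≤ 6
  (B) (0|1)*1: on ε the DFA stays in r0 and accepts (r0 ∈ Accept), but the regex does not match it → eliminate
  (C) (0|1)*11(0|1)*: on ε the DFA stays in r0 and accepts (r0 ∈ Accept), but the regex does not match it → eliminate
  (D) (0*10*)(0*10*0*10*)*: on ε the DFA stays in r0 and accepts (r0 ∈ Accept), but the regex does not match it → eliminate
Only (A) is consistent with the DFA.
(A) ((0|1)(0|1))*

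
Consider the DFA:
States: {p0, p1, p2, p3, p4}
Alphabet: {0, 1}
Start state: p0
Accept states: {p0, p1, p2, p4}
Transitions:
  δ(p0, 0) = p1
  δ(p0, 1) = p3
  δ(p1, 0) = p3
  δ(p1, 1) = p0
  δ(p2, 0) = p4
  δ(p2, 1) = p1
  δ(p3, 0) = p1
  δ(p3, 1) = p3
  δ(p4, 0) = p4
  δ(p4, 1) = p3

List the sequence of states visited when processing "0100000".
read '0': p0 → p1
  read '1': p1 → p0
  read '0': p0 → p1
  read '0': p1 → p3
  read '0': p3 → p1
  read '0': p1 → p3
  read '0': p3 → p1
p0 -> p1 -> p0 -> p1 -> p3 -> p1 -> p3 -> p1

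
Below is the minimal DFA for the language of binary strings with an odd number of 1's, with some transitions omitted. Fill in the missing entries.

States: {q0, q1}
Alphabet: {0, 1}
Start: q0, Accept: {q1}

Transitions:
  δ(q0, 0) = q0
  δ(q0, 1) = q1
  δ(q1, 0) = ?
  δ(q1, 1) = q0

From the language and accept set, identify what each state tracks — q0: even number of 1's so far; q1: odd number of 1's so far.
Each missing δ(q, a) is the state matching the new tracked value after reading a.
δ(q1, 0) = q1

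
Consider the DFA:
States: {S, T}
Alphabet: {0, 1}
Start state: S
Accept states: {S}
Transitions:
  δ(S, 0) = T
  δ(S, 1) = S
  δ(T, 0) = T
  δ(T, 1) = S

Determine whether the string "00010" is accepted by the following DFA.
Processing string "00010":
  S --0--> T
  T --0--> T
  T --0--> T
  T --1--> S
  S --0--> T
Final state: T
Accept states: {S}
No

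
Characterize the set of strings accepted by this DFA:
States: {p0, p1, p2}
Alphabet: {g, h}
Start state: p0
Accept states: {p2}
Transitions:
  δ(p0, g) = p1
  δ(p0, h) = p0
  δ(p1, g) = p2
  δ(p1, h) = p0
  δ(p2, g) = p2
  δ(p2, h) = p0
Testing a few strings:
  'ghgh' → reject
  'hhhh' → reject
  'h' → reject
  'hggh' → reject
State roles: p0=last symbol not g; p1=one trailing g; p2=two trailing g's
All strings over {g,h} ending with gg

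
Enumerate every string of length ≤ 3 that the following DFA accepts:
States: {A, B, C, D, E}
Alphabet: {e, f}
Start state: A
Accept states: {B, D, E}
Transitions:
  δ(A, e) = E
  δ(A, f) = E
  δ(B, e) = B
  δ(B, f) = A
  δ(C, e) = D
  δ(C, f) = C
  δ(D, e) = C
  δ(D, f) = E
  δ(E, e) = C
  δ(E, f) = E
e, f, ef, ff, eee, eff, fee, fff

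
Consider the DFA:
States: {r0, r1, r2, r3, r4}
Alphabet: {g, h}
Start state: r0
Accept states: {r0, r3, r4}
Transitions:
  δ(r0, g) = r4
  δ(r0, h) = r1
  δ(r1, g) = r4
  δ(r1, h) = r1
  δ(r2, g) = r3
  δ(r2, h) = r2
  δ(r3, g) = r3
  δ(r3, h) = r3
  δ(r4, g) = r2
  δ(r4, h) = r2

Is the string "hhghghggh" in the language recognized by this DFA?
Processing string "hhghghggh":
  r0 --h--> r1
  r1 --h--> r1
  r1 --g--> r4
  r4 --h--> r2
  r2 --g--> r3
  r3 --h--> r3
  r3 --g--> r3
  r3 --g--> r3
  r3 --h--> r3
Final state: r3
Accept states: {r0, r3, r4}
Yes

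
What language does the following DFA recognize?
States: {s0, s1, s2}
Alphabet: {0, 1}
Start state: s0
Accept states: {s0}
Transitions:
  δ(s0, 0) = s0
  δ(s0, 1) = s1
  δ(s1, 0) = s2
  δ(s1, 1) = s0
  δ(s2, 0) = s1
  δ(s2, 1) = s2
Testing a few strings:
  '11' → accept
  '0' → accept
  '00' → accept
  '011' → accept
State roles: s0=value ≡ 0 (mod 3); s1=value ≡ 1 (mod 3); s2=value ≡ 2 (mod 3)
All binary strings representing a multiple of 3 (read in base 2; leading zeros allowed and ε counts as 0)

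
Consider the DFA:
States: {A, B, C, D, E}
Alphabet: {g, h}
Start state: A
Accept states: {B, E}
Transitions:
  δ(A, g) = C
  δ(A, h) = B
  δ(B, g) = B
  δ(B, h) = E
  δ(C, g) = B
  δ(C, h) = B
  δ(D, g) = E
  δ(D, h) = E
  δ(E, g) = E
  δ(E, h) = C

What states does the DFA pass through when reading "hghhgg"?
read 'h': A → B
  read 'g': B → B
  read 'h': B → E
  read 'h': E → C
  read 'g': C → B
  read 'g': B → B
A -> B -> B -> E -> C -> B -> B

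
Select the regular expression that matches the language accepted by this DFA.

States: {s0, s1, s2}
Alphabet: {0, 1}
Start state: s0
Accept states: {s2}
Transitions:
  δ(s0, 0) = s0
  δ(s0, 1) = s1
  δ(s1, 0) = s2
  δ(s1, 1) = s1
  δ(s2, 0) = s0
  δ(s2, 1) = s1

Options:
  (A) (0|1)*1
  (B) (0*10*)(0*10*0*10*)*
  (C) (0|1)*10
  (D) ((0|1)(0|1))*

Check each option against the DFA on short strings; one disagreement eliminates an option:
  (A) (0|1)*1: on '1' the DFA goes s0 → s1 and rejects (s1 ∉ Accept), but the regex matches it → eliminate
  (B) (0*10*)(0*10*0*10*)*: on '1' the DFA goes s0 → s1 and rejects (s1 ∉ Accept), but the regex matches it → eliminate
  (C) (0|1)*10: agrees with the DFA on every string of length ≤ 6
  (D) ((0|1)(0|1))*: on ε the DFA stays in s0 and rejects (s0 ∉ Accept), but the regex matches it → eliminate
Only (C) is consistent with the DFA.
(C) (0|1)*10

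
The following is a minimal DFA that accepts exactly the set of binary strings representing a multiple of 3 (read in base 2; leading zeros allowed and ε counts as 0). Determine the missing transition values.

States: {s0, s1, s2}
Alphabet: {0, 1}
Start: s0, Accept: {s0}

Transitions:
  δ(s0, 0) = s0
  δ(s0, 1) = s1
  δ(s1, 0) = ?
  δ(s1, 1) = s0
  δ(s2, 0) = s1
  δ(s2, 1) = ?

From the language and accept set, identify what each state tracks — s0: value ≡ 0 (mod 3); s1: value ≡ 1 (mod 3); s2: value ≡ 2 (mod 3).
Each missing δ(q, a) is the state matching the new tracked value after reading a.
δ(s1, 0) = s2; δ(s2, 1) = s2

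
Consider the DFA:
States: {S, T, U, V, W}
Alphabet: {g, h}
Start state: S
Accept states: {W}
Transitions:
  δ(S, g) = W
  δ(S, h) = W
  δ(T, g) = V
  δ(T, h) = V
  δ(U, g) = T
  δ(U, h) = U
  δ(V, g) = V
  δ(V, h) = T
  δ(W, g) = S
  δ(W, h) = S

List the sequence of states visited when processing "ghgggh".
read 'g': S → W
  read 'h': W → S
  read 'g': S → W
  read 'g': W → S
  read 'g': S → W
  read 'h': W → S
S -> W -> S -> W -> S -> W -> S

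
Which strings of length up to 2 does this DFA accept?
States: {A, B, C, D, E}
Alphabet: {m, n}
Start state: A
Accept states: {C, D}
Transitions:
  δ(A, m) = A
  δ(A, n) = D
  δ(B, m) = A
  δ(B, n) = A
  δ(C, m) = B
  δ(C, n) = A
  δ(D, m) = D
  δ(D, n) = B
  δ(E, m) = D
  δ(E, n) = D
n, mn, nm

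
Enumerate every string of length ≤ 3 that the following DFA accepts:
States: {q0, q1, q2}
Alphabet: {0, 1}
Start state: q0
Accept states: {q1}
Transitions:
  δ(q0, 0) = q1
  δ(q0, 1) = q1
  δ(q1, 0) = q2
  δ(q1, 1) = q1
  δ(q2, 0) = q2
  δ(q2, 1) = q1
0, 1, 01, 11, 001, 011, 101, 111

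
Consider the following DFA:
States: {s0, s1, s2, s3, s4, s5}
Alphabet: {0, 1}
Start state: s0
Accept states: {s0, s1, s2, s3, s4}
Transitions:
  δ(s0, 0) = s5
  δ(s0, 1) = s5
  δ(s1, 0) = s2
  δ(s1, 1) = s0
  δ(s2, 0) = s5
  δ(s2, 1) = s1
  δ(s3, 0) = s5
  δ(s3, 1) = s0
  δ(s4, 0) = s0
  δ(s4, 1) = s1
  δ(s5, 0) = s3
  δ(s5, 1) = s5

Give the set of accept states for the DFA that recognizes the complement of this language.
Complement accept states = All states \ Original accept states
= {s0, s1, s2, s3, s4, s5} \ {s0, s1, s2, s3, s4}
{s5}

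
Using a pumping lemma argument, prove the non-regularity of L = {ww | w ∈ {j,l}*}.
Assume L is regular with pumping length p. Idea: pumping the leading j-block breaks the equality of the two halves.
Choose s = j^p l j^p l ∈ L (with w = j^p l). |s| = 2p+2 ≥ p. By the pumping lemma, s = xyz with |xy| ≤ p, |y| > 0, so y = j^k with k ≥ 1, in the first j-block. Then xy²z = j^(p+k) l j^p l, of length 2p+2+k. If k is odd this length is odd, so it cannot be of the form ww. If k is even, each half has length p+1+k/2 ≤ p+k, so the first half lies entirely inside the leading j-block and contains no l, while the second half ends in l; the halves differ. Either way xy²z ∉ L.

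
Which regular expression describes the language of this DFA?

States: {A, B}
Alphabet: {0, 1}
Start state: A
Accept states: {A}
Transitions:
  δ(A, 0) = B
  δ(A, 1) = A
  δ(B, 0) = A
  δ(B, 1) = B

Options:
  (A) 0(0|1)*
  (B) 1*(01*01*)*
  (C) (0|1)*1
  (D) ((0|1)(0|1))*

Check each option against the DFA on short strings; one disagreement eliminates an option:
  (A) 0(0|1)*: on ε the DFA stays in A and accepts (A ∈ Accept), but the regex does not match it → eliminate
  (B) 1*(01*01*)*: agrees with the DFA on every string of length ≤ 6
  (C) (0|1)*1: on ε the DFA stays in A and accepts (A ∈ Accept), but the regex does not match it → eliminate
  (D) ((0|1)(0|1))*: on '1' the DFA goes A → A and accepts (A ∈ Accept), but the regex does not match it → eliminate
Only (B) is consistent with the DFA.
(B) 1*(01*01*)*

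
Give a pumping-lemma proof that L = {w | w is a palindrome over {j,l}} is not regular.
Assume L is regular with pumping length p. Idea: pumping the leading j-block breaks the symmetry.
Choose s = j^p l j^p (a palindrome of length 2p+1 ≥ p). By the pumping lemma, s = xyz with |xy| ≤ p, |y| > 0, so y = j^k with k > 0 (xy lies entirely in the first j^p). Then xy²z = j^(p+k) l j^p, which is not a palindrome since p+k ≠ p.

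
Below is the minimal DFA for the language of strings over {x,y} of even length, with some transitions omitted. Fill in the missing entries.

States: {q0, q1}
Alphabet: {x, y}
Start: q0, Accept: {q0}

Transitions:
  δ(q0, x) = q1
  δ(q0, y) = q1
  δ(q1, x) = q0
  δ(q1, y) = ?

From the language and accept set, identify what each state tracks — q0: even length so far; q1: odd length so far.
Each missing δ(q, a) is the state matching the new tracked value after reading a.
δ(q1, y) = q0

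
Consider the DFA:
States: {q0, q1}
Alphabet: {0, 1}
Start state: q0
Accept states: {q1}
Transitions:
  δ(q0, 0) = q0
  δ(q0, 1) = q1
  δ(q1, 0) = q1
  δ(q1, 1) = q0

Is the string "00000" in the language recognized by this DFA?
Processing string "00000":
  q0 --0--> q0
  q0 --0--> q0
  q0 --0--> q0
  q0 --0--> q0
  q0 --0--> q0
Final state: q0
Accept states: {q1}
No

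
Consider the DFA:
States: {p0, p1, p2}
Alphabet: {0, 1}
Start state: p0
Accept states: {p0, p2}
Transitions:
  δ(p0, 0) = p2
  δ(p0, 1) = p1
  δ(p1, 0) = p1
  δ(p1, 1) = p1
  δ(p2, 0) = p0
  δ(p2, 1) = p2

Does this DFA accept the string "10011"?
Processing string "10011":
  p0 --1--> p1
  p1 --0--> p1
  p1 --0--> p1
  p1 --1--> p1
  p1 --1--> p1
Final state: p1
Accept states: {p0, p2}
No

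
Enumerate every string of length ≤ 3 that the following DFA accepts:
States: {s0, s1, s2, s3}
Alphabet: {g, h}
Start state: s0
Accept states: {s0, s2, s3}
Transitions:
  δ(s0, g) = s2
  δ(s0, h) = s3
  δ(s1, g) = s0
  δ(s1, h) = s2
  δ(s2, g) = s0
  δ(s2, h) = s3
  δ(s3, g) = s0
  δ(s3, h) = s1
ε, g, h, gg, gh, hg, ggg, ggh, ghg, hgg, hgh, hhg, hhh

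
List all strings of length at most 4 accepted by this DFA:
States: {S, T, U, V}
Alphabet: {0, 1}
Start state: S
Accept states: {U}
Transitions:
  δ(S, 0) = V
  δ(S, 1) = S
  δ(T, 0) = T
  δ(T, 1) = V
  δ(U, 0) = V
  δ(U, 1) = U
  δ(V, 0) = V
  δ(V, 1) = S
None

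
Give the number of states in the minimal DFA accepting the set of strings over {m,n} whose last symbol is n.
By Myhill–Nerode, count the distinguishable equivalence classes: 2^1 = 2 classes — the DFA must remember the last 1 symbol read; every pair of distinct length-1 suffixes is distinguishable by some continuation.
2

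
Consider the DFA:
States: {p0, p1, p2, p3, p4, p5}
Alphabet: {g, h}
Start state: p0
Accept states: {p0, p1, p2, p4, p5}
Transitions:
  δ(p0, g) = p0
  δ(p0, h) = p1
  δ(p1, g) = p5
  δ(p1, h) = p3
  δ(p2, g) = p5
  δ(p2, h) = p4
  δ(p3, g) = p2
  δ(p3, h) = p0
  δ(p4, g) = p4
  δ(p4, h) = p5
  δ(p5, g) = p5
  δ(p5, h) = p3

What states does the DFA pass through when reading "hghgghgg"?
read 'h': p0 → p1
  read 'g': p1 → p5
  read 'h': p5 → p3
  read 'g': p3 → p2
  read 'g': p2 → p5
  read 'h': p5 → p3
  read 'g': p3 → p2
  read 'g': p2 → p5
p0 -> p1 -> p5 -> p3 -> p2 -> p5 -> p3 -> p2 -> p5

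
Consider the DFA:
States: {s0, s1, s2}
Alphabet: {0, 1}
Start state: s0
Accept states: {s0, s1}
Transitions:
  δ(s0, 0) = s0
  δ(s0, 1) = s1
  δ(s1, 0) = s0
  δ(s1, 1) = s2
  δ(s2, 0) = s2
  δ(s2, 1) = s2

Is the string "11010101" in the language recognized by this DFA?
Processing string "11010101":
  s0 --1--> s1
  s1 --1--> s2
  s2 --0--> s2
  s2 --1--> s2
  s2 --0--> s2
  s2 --1--> s2
  s2 --0--> s2
  s2 --1--> s2
Final state: s2
Accept states: {s0, s1}
No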